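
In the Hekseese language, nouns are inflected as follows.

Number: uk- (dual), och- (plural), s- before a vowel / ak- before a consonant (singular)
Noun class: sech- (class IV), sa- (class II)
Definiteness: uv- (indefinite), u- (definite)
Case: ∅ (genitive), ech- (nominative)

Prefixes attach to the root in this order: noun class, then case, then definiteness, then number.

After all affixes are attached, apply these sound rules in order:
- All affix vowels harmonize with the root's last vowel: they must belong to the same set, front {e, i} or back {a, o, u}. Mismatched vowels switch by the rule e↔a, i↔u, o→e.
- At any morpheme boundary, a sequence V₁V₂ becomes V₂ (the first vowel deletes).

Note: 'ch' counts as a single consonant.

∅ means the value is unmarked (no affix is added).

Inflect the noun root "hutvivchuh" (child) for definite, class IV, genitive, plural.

ochusachhutvivchuh

Attach noun class class IV sech- → sechhutvivchuh.
case = genitive: zero marking, form stays sechhutvivchuh.
Attach definiteness definite u- → usechhutvivchuh.
Attach number plural och- → ochusechhutvivchuh.
Apply vowel harmony: ochusechhutvivchuh → ochusachhutvivchuh.
Vowel deletion: no change.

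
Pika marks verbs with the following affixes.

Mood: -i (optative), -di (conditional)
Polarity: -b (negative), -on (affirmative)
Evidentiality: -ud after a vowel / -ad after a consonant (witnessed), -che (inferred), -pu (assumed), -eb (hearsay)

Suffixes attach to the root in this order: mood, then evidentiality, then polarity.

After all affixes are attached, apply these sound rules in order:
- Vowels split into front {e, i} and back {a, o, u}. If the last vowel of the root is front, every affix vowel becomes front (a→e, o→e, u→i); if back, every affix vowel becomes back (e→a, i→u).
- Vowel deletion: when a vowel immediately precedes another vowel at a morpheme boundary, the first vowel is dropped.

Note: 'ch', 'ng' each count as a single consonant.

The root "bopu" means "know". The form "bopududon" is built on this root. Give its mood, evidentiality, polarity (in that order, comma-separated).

conditional, witnessed, affirmative

Segment: bopu-di-ud-on.
mood: -di → conditional.
evidentiality: -ud/ad → witnessed.
polarity: -on → affirmative.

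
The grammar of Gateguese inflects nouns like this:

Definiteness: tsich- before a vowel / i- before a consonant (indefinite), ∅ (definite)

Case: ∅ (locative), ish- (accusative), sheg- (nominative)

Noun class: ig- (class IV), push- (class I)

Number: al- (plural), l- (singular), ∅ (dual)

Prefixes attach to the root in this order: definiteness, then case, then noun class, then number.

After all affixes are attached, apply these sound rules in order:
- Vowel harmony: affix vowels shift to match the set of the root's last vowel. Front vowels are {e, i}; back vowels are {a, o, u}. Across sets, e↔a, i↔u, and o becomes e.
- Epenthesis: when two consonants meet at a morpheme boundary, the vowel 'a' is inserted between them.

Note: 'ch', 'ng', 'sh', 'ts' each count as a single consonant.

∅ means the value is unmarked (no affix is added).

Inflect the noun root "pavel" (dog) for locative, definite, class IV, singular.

definiteness = definite: zero marking, form stays pavel.
case = locative: zero marking, form stays pavel.
Attach noun class class IV ig- → igpavel.
Attach number singular l- → ligpavel.
Vowel harmony: no change.
Apply epenthesis: ligpavel → ligapavel.

ligapavel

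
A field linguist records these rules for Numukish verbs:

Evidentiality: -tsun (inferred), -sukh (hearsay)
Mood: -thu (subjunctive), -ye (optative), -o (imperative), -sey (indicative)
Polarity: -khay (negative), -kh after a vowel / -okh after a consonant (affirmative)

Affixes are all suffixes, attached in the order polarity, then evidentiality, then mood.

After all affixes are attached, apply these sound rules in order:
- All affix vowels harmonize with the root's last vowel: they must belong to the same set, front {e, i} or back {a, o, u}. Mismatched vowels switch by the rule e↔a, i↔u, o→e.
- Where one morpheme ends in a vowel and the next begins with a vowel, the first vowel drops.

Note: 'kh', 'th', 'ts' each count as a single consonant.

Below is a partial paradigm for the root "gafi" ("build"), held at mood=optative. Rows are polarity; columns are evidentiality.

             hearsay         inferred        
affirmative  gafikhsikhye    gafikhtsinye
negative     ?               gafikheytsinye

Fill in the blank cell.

gafikheysikhye

Attach polarity negative -khay → gafikhay.
Attach evidentiality hearsay -sukh → gafikhaysukh.
Attach mood optative -ye → gafikhaysukhye.
Apply vowel harmony: gafikhaysukhye → gafikheysikhye.
Vowel deletion: no change.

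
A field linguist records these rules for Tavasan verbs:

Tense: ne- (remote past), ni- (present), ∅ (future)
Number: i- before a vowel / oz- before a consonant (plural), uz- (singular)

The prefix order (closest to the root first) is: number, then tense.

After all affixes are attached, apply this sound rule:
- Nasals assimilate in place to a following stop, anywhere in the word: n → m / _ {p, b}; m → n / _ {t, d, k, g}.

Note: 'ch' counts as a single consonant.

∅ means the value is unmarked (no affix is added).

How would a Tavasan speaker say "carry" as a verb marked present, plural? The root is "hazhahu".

niozhazhahu

Attach number plural oz- (before consonant 'h') → ozhazhahu.
Attach tense present ni- → niozhazhahu.
Nasal assimilation: no change.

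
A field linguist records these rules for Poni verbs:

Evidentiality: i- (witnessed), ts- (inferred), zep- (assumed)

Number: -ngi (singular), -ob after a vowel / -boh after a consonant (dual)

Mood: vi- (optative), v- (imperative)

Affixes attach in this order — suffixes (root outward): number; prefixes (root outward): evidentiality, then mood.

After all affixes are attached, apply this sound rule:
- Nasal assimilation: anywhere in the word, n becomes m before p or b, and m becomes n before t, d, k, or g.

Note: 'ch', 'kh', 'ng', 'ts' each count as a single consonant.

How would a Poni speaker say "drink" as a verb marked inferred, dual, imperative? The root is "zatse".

Attach evidentiality inferred ts- → tszatse.
Attach mood imperative v- → vtszatse.
Attach number dual -ob (after vowel 'e') → vtszatseob.
Nasal assimilation: no change.

vtszatseob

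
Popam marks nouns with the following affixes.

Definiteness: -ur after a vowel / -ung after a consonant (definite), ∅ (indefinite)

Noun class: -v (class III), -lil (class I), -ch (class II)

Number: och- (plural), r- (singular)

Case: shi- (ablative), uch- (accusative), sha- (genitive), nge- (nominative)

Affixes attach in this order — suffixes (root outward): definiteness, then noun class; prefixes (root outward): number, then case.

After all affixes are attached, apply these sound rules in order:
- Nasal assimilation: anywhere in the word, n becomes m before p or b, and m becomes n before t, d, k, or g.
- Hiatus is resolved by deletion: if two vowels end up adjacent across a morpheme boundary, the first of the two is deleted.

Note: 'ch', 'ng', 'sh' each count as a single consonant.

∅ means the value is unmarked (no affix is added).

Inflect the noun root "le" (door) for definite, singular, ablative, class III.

Attach definiteness definite -ur (after vowel 'e') → leur.
Attach number singular r- → rleur.
Attach noun class class III -v → rleurv.
Attach case ablative shi- → shirleurv.
Nasal assimilation: no change.
Apply vowel deletion: shirleurv → shirlurv.

shirlurv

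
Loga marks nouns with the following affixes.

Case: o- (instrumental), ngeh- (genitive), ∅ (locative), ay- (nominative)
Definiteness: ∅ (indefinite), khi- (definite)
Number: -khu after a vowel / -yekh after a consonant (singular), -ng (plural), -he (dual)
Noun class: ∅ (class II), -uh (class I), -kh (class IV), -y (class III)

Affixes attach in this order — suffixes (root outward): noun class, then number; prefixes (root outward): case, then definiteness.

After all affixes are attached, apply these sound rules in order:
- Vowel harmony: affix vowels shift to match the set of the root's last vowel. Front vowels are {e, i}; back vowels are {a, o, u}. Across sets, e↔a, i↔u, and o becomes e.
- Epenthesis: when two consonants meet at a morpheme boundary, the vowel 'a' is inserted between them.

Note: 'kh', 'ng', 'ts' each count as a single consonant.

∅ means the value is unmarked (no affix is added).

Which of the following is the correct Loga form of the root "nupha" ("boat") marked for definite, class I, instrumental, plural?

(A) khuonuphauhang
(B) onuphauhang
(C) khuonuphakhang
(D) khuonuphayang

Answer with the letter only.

A

Attach noun class class I -uh → nuphauh.
Attach case instrumental o- → onuphauh.
Attach definiteness definite khi- → khionuphauh.
Attach number plural -ng → khionuphauhng.
Apply vowel harmony: khionuphauhng → khuonuphauhng.
Apply epenthesis: khuonuphauhng → khuonuphauhang.
So the correct form is khuonuphauhang, option (A).
(D) khuonuphayang is wrong: it uses class III instead of class I for noun class.
(B) onuphauhang is wrong: it uses indefinite instead of definite for definiteness.
(C) khuonuphakhang is wrong: it uses class IV instead of class I for noun class.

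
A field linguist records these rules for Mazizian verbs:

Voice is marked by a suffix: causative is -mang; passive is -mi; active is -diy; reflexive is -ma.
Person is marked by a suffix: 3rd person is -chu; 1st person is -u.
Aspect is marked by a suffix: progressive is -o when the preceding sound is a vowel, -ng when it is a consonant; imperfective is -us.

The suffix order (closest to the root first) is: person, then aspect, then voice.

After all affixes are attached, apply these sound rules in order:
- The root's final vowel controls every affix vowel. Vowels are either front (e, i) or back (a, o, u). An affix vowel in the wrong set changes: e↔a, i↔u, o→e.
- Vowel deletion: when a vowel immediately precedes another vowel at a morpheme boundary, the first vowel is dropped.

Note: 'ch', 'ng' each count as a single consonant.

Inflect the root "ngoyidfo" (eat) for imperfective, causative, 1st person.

ngoyidfusmang

Attach person 1st person -u → ngoyidfou.
Attach aspect imperfective -us → ngoyidfouus.
Attach voice causative -mang → ngoyidfouusmang.
Vowel harmony: no change.
Apply vowel deletion: ngoyidfouusmang → ngoyidfusmang.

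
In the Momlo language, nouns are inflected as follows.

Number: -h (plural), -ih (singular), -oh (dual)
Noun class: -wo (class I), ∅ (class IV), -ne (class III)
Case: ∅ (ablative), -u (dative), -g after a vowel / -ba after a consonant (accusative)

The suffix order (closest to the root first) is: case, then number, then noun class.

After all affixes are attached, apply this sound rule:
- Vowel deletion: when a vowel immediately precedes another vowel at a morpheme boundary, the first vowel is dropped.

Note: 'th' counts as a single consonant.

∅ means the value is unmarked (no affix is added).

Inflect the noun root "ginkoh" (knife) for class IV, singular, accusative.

ginkohbih

Attach case accusative -ba (after consonant 'h') → ginkohba.
Attach number singular -ih → ginkohbaih.
noun class = class IV: zero marking, form stays ginkohbaih.
Apply vowel deletion: ginkohbaih → ginkohbih.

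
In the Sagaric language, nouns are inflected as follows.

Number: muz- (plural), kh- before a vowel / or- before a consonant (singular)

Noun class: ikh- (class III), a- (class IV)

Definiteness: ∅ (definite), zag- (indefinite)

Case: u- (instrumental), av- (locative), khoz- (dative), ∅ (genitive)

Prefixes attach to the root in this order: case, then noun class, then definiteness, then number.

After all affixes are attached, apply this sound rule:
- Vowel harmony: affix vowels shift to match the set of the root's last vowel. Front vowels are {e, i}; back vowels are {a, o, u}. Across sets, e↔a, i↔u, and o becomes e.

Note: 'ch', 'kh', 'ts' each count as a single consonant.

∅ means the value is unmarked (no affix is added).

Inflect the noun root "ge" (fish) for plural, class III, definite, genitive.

mizikhge

case = genitive: zero marking, form stays ge.
Attach noun class class III ikh- → ikhge.
definiteness = definite: zero marking, form stays ikhge.
Attach number plural muz- → muzikhge.
Apply vowel harmony: muzikhge → mizikhge.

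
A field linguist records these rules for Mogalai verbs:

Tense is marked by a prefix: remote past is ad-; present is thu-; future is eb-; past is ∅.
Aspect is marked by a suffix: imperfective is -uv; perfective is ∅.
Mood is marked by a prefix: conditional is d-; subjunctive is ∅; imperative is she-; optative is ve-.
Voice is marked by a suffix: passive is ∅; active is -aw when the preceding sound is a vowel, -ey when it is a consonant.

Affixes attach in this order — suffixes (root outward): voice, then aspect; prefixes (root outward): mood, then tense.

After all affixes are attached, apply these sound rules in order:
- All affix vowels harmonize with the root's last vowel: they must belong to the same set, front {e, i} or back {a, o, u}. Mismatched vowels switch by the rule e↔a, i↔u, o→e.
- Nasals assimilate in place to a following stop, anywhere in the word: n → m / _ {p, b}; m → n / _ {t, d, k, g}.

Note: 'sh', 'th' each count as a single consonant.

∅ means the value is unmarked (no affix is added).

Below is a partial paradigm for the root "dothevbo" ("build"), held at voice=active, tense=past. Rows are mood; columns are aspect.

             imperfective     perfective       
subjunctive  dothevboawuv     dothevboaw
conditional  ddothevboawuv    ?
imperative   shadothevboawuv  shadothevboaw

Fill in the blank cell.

Attach voice active -aw (after vowel 'o') → dothevboaw.
Attach mood conditional d- → ddothevboaw.
aspect = perfective: zero marking, form stays ddothevboaw.
tense = past: zero marking, form stays ddothevboaw.
Vowel harmony: no change.
Nasal assimilation: no change.

ddothevboaw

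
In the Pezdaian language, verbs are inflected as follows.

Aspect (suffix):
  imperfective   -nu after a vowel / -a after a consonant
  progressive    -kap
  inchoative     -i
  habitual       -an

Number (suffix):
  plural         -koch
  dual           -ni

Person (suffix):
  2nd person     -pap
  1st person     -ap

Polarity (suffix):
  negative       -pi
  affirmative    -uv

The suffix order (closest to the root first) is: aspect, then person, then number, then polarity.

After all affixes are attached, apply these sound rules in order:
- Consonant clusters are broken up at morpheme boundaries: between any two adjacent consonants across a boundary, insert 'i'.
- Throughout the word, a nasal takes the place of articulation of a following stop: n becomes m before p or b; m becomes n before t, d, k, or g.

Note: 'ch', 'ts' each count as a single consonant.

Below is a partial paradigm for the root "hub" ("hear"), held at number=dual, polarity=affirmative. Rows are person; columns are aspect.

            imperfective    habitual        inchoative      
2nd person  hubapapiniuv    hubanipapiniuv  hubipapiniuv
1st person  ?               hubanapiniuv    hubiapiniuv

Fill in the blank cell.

Attach aspect imperfective -a (after consonant 'b') → huba.
Attach person 1st person -ap → hubaap.
Attach number dual -ni → hubaapni.
Attach polarity affirmative -uv → hubaapniuv.
Apply epenthesis: hubaapniuv → hubaapiniuv.
Nasal assimilation: no change.

hubaapiniuv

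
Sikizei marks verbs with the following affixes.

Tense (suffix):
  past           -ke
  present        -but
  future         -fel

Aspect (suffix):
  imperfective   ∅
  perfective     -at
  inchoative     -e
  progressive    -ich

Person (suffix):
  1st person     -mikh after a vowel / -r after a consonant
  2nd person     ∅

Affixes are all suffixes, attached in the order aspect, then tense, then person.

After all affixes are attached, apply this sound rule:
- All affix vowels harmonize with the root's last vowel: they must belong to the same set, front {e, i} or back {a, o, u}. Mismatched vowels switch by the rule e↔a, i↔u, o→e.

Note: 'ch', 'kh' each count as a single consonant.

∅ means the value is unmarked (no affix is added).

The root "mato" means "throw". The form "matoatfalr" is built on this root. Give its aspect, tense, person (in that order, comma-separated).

perfective, future, 1st person

Segment: mato-at-fel-r.
aspect: -at → perfective.
tense: -fel → future.
person: -mikh/r → 1st person.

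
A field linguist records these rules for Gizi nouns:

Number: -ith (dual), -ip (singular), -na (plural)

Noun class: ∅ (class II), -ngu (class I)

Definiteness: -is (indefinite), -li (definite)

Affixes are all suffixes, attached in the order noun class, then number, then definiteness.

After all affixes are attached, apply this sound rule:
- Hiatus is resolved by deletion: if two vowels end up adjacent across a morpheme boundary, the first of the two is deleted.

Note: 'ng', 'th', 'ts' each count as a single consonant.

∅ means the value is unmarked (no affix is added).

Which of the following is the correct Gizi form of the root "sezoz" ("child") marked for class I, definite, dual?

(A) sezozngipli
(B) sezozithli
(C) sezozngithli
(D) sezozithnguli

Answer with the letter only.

C

Attach noun class class I -ngu → sezozngu.
Attach number dual -ith → sezoznguith.
Attach definiteness definite -li → sezoznguithli.
Apply vowel deletion: sezoznguithli → sezozngithli.
So the correct form is sezozngithli, option (C).
(D) sezozithnguli is wrong: it has the affixes in the wrong order.
(B) sezozithli is wrong: it uses class II instead of class I for noun class.
(A) sezozngipli is wrong: it uses singular instead of dual for number.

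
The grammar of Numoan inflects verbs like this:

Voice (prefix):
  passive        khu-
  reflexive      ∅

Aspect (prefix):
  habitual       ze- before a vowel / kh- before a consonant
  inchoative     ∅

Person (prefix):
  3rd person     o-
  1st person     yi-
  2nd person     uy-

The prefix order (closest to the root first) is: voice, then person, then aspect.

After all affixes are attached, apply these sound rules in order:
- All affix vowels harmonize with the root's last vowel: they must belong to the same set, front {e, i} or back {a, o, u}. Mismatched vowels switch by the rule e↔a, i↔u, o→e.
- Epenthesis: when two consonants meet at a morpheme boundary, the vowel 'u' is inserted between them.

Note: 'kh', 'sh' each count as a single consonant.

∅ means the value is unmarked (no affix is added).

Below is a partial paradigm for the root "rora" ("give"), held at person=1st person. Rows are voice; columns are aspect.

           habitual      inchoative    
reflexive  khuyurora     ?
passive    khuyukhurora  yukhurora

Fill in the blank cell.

voice = reflexive: zero marking, form stays rora.
Attach person 1st person yi- → yirora.
aspect = inchoative: zero marking, form stays yirora.
Apply vowel harmony: yirora → yurora.
Epenthesis: no change.

yurora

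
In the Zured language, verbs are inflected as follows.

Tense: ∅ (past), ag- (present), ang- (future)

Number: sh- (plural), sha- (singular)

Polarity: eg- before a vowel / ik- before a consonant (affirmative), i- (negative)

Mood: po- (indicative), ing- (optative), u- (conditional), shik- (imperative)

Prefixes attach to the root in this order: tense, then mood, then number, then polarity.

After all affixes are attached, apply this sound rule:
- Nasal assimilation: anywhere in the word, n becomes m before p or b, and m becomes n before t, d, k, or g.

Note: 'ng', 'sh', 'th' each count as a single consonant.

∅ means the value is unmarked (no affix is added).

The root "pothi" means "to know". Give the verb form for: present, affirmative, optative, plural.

ikshingagpothi

Attach tense present ag- → agpothi.
Attach mood optative ing- → ingagpothi.
Attach number plural sh- → shingagpothi.
Attach polarity affirmative ik- (before consonant 'sh') → ikshingagpothi.
Nasal assimilation: no change.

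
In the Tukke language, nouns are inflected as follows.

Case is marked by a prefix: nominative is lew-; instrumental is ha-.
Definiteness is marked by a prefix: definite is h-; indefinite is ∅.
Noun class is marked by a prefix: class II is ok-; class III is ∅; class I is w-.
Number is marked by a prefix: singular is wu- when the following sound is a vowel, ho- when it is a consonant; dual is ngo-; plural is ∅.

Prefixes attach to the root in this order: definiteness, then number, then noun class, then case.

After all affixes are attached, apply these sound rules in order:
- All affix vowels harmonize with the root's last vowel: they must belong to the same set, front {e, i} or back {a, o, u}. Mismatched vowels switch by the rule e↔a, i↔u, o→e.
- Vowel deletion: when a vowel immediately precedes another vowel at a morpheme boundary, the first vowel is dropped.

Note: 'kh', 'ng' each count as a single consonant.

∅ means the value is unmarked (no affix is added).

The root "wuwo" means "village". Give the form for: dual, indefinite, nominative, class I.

definiteness = indefinite: zero marking, form stays wuwo.
Attach number dual ngo- → ngowuwo.
Attach noun class class I w- → wngowuwo.
Attach case nominative lew- → lewwngowuwo.
Apply vowel harmony: lewwngowuwo → lawwngowuwo.
Vowel deletion: no change.

lawwngowuwo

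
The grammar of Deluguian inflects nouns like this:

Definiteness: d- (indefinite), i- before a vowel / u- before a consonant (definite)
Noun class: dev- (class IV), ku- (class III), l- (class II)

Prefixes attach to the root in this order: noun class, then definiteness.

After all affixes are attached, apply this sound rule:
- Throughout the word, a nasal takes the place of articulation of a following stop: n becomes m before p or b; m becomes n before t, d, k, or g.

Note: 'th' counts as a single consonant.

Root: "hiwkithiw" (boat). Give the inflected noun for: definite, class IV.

Attach noun class class IV dev- → devhiwkithiw.
Attach definiteness definite u- (before consonant 'd') → udevhiwkithiw.
Nasal assimilation: no change.

udevhiwkithiw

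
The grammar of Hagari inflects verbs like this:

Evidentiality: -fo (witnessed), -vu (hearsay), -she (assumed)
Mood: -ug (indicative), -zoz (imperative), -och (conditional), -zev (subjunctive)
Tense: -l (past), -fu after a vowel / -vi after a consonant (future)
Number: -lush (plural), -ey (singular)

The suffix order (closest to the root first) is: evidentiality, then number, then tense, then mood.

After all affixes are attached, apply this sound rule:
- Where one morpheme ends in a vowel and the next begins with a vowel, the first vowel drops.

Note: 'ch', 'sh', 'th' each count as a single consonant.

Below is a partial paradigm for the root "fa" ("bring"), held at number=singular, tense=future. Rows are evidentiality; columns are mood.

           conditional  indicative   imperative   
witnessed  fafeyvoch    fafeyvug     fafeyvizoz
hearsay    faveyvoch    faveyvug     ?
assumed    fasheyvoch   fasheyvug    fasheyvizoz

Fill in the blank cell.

faveyvizoz

Attach evidentiality hearsay -vu → favu.
Attach number singular -ey → favuey.
Attach tense future -vi (after consonant 'y') → favueyvi.
Attach mood imperative -zoz → favueyvizoz.
Apply vowel deletion: favueyvizoz → faveyvizoz.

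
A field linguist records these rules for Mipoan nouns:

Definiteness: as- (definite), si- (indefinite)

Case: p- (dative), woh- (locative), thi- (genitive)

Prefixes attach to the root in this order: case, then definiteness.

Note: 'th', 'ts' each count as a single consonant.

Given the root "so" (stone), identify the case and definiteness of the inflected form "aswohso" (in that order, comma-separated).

Segment: as-woh-so.
case: woh- → locative.
definiteness: as- → definite.

locative, definite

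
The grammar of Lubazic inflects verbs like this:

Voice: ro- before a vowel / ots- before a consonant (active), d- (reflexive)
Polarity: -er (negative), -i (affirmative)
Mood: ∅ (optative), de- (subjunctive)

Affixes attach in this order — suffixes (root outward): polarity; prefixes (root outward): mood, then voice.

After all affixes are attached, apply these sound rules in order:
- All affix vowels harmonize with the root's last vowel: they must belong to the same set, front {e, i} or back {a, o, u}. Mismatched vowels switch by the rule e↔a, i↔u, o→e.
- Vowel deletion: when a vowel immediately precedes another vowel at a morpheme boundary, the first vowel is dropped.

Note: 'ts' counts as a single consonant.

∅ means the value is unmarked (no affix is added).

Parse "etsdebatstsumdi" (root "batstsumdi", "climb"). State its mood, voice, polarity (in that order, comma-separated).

subjunctive, active, affirmative

Segment: ots-de-batstsumdi-i.
mood: de- → subjunctive.
voice: ro/ots- → active.
polarity: -i → affirmative.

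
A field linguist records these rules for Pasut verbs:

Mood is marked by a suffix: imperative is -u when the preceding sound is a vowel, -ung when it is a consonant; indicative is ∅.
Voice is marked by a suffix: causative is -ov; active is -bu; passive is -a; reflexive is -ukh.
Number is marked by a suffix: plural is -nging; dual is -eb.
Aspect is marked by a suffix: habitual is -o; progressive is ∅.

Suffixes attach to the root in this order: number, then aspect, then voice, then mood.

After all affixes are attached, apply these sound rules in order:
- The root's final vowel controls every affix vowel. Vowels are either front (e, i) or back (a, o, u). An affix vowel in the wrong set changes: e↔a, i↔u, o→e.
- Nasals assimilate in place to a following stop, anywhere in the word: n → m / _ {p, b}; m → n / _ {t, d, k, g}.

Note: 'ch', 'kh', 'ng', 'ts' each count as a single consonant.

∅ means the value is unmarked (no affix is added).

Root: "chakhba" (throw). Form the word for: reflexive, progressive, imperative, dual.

chakhbaabukhung

Attach number dual -eb → chakhbaeb.
aspect = progressive: zero marking, form stays chakhbaeb.
Attach voice reflexive -ukh → chakhbaebukh.
Attach mood imperative -ung (after consonant 'kh') → chakhbaebukhung.
Apply vowel harmony: chakhbaebukhung → chakhbaabukhung.
Nasal assimilation: no change.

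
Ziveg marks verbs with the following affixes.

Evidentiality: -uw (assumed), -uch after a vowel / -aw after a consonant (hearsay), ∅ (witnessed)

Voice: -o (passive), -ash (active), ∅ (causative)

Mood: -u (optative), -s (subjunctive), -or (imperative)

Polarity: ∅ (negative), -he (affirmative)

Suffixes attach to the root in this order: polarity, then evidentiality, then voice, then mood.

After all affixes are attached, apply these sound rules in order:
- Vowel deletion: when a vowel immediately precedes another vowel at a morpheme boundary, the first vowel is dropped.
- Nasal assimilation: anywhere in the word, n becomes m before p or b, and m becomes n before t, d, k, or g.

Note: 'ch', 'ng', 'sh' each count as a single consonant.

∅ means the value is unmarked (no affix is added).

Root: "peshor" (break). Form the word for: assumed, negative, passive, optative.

polarity = negative: zero marking, form stays peshor.
Attach evidentiality assumed -uw → peshoruw.
Attach voice passive -o → peshoruwo.
Attach mood optative -u → peshoruwou.
Apply vowel deletion: peshoruwou → peshoruwu.
Nasal assimilation: no change.

peshoruwu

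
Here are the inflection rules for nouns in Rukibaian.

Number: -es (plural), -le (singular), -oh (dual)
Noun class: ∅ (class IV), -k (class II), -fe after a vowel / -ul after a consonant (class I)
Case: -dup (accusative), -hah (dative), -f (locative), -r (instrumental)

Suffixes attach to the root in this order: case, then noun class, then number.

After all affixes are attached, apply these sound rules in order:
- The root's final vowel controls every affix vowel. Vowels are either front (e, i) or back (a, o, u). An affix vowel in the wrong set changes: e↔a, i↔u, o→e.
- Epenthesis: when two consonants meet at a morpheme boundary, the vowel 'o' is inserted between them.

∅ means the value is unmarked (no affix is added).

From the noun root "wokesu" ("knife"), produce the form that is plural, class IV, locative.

Attach case locative -f → wokesuf.
noun class = class IV: zero marking, form stays wokesuf.
Attach number plural -es → wokesufes.
Apply vowel harmony: wokesufes → wokesufas.
Epenthesis: no change.

wokesufas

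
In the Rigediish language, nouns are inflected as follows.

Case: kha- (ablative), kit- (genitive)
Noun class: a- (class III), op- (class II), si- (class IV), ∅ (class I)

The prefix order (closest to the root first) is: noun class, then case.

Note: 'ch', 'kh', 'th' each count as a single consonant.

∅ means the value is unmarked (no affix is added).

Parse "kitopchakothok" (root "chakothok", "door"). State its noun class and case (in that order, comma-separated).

Segment: kit-op-chakothok.
noun class: op- → class II.
case: kit- → genitive.

class II, genitive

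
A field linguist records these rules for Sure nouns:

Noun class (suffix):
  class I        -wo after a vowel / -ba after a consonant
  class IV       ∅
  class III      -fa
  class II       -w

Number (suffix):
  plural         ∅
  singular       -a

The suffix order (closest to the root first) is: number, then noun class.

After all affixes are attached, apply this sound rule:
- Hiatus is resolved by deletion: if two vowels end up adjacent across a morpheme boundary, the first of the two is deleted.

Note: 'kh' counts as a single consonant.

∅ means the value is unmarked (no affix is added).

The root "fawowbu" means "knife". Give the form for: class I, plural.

fawowbuwo

number = plural: zero marking, form stays fawowbu.
Attach noun class class I -wo (after vowel 'u') → fawowbuwo.
Vowel deletion: no change.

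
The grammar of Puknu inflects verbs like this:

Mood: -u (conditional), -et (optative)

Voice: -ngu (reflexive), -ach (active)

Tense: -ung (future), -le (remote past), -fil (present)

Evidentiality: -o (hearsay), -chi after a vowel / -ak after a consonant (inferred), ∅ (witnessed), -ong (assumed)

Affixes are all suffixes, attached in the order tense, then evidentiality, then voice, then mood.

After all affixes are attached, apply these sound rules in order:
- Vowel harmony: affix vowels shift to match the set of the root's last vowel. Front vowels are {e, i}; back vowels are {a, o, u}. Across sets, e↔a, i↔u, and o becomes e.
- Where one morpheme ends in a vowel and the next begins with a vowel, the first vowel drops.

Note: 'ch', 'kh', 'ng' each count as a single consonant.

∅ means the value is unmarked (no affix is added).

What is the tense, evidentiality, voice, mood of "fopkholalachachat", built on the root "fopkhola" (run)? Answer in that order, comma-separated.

Segment: fopkhola-le-chi-ach-et.
tense: -le → remote past.
evidentiality: -chi/ak → inferred.
voice: -ach → active.
mood: -et → optative.

remote past, inferred, active, optative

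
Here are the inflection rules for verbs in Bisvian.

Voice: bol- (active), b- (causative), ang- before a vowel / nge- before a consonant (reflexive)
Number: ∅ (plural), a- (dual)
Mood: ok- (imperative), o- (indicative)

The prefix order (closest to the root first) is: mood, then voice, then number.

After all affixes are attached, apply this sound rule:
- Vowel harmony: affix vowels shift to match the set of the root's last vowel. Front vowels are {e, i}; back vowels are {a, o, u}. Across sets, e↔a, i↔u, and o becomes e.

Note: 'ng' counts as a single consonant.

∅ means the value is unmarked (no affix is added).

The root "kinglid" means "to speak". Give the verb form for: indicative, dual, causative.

Attach mood indicative o- → okinglid.
Attach voice causative b- → bokinglid.
Attach number dual a- → abokinglid.
Apply vowel harmony: abokinglid → ebekinglid.

ebekinglid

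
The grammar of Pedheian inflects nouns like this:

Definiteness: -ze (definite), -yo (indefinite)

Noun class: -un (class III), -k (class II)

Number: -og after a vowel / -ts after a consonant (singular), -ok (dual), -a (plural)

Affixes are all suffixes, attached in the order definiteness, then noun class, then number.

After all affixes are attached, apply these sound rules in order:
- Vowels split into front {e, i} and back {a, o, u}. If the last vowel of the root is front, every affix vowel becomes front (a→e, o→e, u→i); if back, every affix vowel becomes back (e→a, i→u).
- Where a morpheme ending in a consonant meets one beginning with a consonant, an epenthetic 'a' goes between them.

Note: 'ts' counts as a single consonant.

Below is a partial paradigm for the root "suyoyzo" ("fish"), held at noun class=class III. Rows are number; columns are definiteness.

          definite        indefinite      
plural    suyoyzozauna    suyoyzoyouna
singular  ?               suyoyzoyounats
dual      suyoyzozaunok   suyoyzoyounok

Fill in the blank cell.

Attach definiteness definite -ze → suyoyzoze.
Attach noun class class III -un → suyoyzozeun.
Attach number singular -ts (after consonant 'n') → suyoyzozeunts.
Apply vowel harmony: suyoyzozeunts → suyoyzozaunts.
Apply epenthesis: suyoyzozaunts → suyoyzozaunats.

suyoyzozaunats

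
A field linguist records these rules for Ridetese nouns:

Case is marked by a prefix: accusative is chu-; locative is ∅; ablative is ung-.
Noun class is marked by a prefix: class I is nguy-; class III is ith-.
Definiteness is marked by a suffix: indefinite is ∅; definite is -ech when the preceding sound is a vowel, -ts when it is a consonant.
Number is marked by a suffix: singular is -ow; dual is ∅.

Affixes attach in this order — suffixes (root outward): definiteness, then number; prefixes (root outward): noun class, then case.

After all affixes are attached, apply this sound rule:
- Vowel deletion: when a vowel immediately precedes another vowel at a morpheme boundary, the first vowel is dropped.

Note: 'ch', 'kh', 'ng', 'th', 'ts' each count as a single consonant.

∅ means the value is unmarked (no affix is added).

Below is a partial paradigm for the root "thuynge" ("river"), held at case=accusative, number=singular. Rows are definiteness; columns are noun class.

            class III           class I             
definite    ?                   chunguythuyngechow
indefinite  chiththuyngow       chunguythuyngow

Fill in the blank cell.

chiththuyngechow

Attach noun class class III ith- → iththuynge.
Attach definiteness definite -ech (after vowel 'e') → iththuyngeech.
Attach case accusative chu- → chuiththuyngeech.
Attach number singular -ow → chuiththuyngeechow.
Apply vowel deletion: chuiththuyngeechow → chiththuyngechow.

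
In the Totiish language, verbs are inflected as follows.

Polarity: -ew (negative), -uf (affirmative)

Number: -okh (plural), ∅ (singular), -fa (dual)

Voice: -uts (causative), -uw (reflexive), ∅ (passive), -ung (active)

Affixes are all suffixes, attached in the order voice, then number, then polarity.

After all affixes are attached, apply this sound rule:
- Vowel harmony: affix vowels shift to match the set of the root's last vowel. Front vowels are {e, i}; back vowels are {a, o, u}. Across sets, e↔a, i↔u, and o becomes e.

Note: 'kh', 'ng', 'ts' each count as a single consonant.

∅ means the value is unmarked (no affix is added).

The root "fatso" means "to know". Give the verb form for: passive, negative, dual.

fatsofaaw

voice = passive: zero marking, form stays fatso.
Attach number dual -fa → fatsofa.
Attach polarity negative -ew → fatsofaew.
Apply vowel harmony: fatsofaew → fatsofaaw.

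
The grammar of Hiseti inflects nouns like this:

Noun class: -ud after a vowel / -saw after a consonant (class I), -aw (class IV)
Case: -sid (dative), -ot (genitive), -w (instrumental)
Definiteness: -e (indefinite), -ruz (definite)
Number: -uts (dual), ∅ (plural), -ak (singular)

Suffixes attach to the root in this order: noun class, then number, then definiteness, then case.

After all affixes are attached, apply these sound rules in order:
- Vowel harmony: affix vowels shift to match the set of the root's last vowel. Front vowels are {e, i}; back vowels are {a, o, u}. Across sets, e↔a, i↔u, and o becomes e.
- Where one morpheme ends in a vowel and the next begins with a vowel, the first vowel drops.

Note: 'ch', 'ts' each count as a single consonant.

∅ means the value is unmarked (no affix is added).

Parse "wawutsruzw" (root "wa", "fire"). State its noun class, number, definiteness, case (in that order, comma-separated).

Segment: wa-aw-uts-ruz-w.
noun class: -aw → class IV.
number: -uts → dual.
definiteness: -ruz → definite.
case: -w → instrumental.

class IV, dual, definite, instrumental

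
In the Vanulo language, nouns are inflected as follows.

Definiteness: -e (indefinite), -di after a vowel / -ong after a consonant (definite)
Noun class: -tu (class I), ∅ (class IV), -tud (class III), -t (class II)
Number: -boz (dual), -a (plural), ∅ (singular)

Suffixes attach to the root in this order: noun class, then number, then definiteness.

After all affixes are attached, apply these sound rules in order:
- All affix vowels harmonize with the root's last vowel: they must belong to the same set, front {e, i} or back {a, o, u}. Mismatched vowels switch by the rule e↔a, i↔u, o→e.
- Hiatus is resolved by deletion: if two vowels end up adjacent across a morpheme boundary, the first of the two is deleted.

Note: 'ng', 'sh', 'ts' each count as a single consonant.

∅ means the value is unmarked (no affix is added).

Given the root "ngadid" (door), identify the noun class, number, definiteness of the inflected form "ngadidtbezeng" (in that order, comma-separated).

Segment: ngadid-t-boz-ong.
noun class: -t → class II.
number: -boz → dual.
definiteness: -di/ong → definite.

class II, dual, definite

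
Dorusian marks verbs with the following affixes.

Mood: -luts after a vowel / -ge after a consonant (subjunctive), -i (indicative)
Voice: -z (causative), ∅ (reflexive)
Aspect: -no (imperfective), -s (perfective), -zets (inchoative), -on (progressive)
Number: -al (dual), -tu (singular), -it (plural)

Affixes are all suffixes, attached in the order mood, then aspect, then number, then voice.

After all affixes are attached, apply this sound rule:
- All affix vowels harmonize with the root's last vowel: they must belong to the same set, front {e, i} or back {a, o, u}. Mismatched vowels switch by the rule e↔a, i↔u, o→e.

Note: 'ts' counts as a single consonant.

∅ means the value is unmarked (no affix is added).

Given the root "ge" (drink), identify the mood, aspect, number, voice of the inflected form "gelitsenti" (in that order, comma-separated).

subjunctive, progressive, singular, reflexive

Segment: ge-luts-on-tu.
mood: -luts/ge → subjunctive.
aspect: -on → progressive.
number: -tu → singular.
voice: ∅ → reflexive.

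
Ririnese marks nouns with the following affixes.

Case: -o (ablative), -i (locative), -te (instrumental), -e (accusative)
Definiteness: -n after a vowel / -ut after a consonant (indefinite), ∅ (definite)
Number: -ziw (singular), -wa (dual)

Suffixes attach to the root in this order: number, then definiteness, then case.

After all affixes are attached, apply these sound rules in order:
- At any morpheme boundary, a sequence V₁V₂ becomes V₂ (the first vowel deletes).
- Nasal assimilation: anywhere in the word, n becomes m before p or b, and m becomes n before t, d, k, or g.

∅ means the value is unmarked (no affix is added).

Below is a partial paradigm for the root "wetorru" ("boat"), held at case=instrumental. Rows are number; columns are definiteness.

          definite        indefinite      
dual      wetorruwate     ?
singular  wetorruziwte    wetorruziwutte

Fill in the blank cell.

wetorruwante

Attach number dual -wa → wetorruwa.
Attach definiteness indefinite -n (after vowel 'a') → wetorruwan.
Attach case instrumental -te → wetorruwante.
Vowel deletion: no change.
Nasal assimilation: no change.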